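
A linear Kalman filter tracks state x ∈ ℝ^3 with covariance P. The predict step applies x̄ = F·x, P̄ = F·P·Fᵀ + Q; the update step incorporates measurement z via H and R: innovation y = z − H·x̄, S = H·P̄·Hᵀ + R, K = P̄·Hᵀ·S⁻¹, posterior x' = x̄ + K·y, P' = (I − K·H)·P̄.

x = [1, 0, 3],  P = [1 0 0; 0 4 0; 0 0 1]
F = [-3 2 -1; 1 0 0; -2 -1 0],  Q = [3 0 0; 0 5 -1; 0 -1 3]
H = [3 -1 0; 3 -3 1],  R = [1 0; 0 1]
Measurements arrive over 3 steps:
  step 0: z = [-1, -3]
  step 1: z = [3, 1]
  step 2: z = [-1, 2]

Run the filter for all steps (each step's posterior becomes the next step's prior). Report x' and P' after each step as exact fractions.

step 0: x̄ = F·x = [-6, 1, -2]
step 0: P̄ = F·P·Fᵀ + Q = [29 -3 -2; -3 6 -3; -2 -3 11]
step 0: y = z − H·x̄ = [18, 20]
step 0: S = H·P̄·Hᵀ + R = [286 312; 312 387]
step 0: K = P̄·Hᵀ·S⁻¹ = [917/2223 -46/513; 395/1482 -50/171; -97/234 10/27]
step 0: x' = x̄ + K·y = [-2456/6669, -112/2223, -721/351]
step 0: P' = (I − K·H)·P̄ = [2023/6669 1106/2223 173/351; 1106/2223 1817/1482 443/234; 173/351 443/234 3209/702]
step 1: x̄ = F·x = [20395/6669, -2456/6669, 5248/6669]
step 1: P̄ = F·P·Fᵀ + Q = [61619/13338 -2720/6669 23333/13338; -2720/6669 35368/6669 -14033/6669; 23333/13338 -14033/6669 99095/13338]
step 1: y = z − H·x̄ = [-43634/6669, -5164/513]
step 1: S = H·P̄·Hᵀ + R = [671285/13338 35774/513; 35774/513 65767/513]
step 1: K = P̄·Hᵀ·S⁻¹ = [672311/1630551 -1971031/21197163; 517916/1630551 -6843217/21197163; -391637/1630551 5909320/21197163]
step 1: x' = x̄ + K·y = [27481235/21197163, 17027276/21197163, -9492998/21197163]
step 1: P' = (I − K·H)·P̄ = [6407272/21197163 10481773/21197163 10252472/21197163; 10481773/21197163 24712411/21197163 35848697/21197163; 10252472/21197163 35848697/21197163 82697995/21197163]
step 2: x̄ = F·x = [-12965385/7065721, 27481235/21197163, -23996582/7065721]
step 2: P̄ = F·P·Fᵀ + Q = [31714448/7065721 -2836914/7065721 11630226/7065721; -2836914/7065721 112393087/21197163 -14831160/7065721; 11630226/7065721 -14831160/7065721 51953360/7065721]
step 2: y = z − H·x̄ = [122972537/21197163, 8038878/543517]
step 2: S = H·P̄·Hᵀ + R = [1040944798/21197163 37045225/543517; 37045225/543517 5274918/41809]
step 2: K = P̄·Hᵀ·S⁻¹ = [4504290516/10953402107 -1016821098/10953402107; 3450930583/10953402107 -3532051219/10953402107; -2678491874/10953402107 9182190434/32860206321]
step 2: x' = x̄ + K·y = [-9007390443/10953402107, -18019992514/10953402107, -22407474604/32860206321]
step 2: P' = (I − K·H)·P̄ = [3293800504/10953402107 5377110996/10953402107 5233110378/10953402107; 5377110996/10953402107 12680402405/10953402107 18377823008/10953402107; 5233110378/10953402107 18377823008/10953402107 127484604104/32860206321]

step 0: x' = [-2456/6669, -112/2223, -721/351], P' = [2023/6669 1106/2223 173/351; 1106/2223 1817/1482 443/234; 173/351 443/234 3209/702]
step 1: x' = [27481235/21197163, 17027276/21197163, -9492998/21197163], P' = [6407272/21197163 10481773/21197163 10252472/21197163; 10481773/21197163 24712411/21197163 35848697/21197163; 10252472/21197163 35848697/21197163 82697995/21197163]
step 2: x' = [-9007390443/10953402107, -18019992514/10953402107, -22407474604/32860206321], P' = [3293800504/10953402107 5377110996/10953402107 5233110378/10953402107; 5377110996/10953402107 12680402405/10953402107 18377823008/10953402107; 5233110378/10953402107 18377823008/10953402107 127484604104/32860206321]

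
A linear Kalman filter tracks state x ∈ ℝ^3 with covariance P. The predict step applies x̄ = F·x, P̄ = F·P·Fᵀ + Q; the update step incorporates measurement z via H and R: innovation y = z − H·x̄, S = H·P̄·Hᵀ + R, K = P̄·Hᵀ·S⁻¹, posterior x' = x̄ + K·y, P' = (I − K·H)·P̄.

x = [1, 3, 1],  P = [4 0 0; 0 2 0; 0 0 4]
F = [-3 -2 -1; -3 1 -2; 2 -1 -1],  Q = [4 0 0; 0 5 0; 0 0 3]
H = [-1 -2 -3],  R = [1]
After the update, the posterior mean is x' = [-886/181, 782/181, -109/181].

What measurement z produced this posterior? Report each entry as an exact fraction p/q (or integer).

z = [-2]

x̄ = F·x = [-10, -2, -2]
P̄ = F·P·Fᵀ + Q = [52 40 -16; 40 59 -18; -16 -18 25]
S = H·P̄·Hᵀ + R = [362]
K = P̄·Hᵀ·S⁻¹ = [-42/181; -52/181; -23/362]
x' − x̄ = [924/181, 1144/181, 253/181] = K·y
y = (KᵀK)⁻¹·Kᵀ·(x' − x̄) = [-22]
z = y + H·x̄ = [-22] + [20] = [-2]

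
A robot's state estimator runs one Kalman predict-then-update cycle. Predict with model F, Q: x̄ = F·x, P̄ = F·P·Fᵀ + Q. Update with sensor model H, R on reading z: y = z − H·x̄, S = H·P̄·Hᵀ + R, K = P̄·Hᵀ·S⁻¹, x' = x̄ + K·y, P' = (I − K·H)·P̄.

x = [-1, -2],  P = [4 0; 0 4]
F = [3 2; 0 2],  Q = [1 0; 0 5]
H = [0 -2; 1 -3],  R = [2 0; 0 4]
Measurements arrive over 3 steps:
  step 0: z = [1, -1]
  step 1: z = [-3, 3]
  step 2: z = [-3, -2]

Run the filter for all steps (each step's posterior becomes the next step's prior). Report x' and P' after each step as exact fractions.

step 0: x' = [-6093/2032, -1259/2032], P' = [14781/2032 2635/2032; 2635/2032 941/2032]
step 1: x' = [13134895/2256631, 2662978/2256631], P' = [17331529/2256631 3016487/2256631; 3016487/2256631 1035093/2256631]
step 2: x' = [10260951063/2612502487, 636600385/373214641], P' = [20141446292/2612502487 500450988/373214641; 500450988/373214641 171394384/373214641]

step 0: x̄ = F·x = [-7, -4]
step 0: P̄ = F·P·Fᵀ + Q = [53 16; 16 21]
step 0: y = z − H·x̄ = [-7, -6]
step 0: S = H·P̄·Hᵀ + R = [86 94; 94 150]
step 0: K = P̄·Hᵀ·S⁻¹ = [-2635/2032 1719/2032; -941/2032 -47/2032]
step 0: x' = x̄ + K·y = [-6093/2032, -1259/2032]
step 0: P' = (I − K·H)·P̄ = [14781/2032 2635/2032; 2635/2032 941/2032]
step 1: x̄ = F·x = [-20797/2032, -1259/1016]
step 1: P̄ = F·P·Fᵀ + Q = [170445/2032 9787/1016; 9787/1016 3481/508]
step 1: y = z − H·x̄ = [-2783/508, 19339/2032]
step 1: S = H·P̄·Hᵀ + R = [3735/127 11099/508; 11099/508 186445/2032]
step 1: K = P̄·Hᵀ·S⁻¹ = [-3016487/2256631 2070517/2256631; -1035093/2256631 -22198/2256631]
step 1: x' = x̄ + K·y = [13134895/2256631, 2662978/2256631]
step 1: P' = (I − K·H)·P̄ = [17331529/2256631 3016487/2256631; 3016487/2256631 1035093/2256631]
step 2: x̄ = F·x = [44730641/2256631, 5325956/2256631]
step 2: P̄ = F·P·Fᵀ + Q = [198578608/2256631 22239294/2256631; 22239294/2256631 15423527/2256631]
step 2: y = z − H·x̄ = [3882019/2256631, -33266035/2256631]
step 2: S = H·P̄·Hᵀ + R = [66207370/2256631 48062574/2256631; 48062574/2256631 212981111/2256631]
step 2: K = P̄·Hᵀ·S⁻¹ = [-500450988/373214641 2407993886/2612502487; -171394384/373214641 -3433041/373214641]
step 2: x' = x̄ + K·y = [10260951063/2612502487, 636600385/373214641]
step 2: P' = (I − K·H)·P̄ = [20141446292/2612502487 500450988/373214641; 500450988/373214641 171394384/373214641]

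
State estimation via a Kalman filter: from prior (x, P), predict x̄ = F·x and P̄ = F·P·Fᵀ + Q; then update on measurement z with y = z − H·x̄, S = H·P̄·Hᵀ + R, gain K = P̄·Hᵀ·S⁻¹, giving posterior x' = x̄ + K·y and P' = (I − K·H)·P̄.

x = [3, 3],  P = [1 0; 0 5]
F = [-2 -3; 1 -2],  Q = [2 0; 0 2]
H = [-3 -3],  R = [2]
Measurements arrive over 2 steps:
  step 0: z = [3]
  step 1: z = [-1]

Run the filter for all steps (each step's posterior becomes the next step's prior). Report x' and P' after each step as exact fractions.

step 0: x' = [-5493/1172, 4287/1172], P' = [3603/1172 -3445/1172; -3445/1172 3547/1172]
step 1: x' = [337485/141247, -298569/141247], P' = [264539/141247 -255554/141247; -255554/141247 277827/141247]

step 0: x̄ = F·x = [-15, -3]
step 0: P̄ = F·P·Fᵀ + Q = [51 28; 28 23]
step 0: y = z − H·x̄ = [-51]
step 0: S = H·P̄·Hᵀ + R = [1172]
step 0: K = P̄·Hᵀ·S⁻¹ = [-237/1172; -153/1172]
step 0: x' = x̄ + K·y = [-5493/1172, 4287/1172]
step 0: P' = (I − K·H)·P̄ = [3603/1172 -3445/1172; -3445/1172 3547/1172]
step 1: x̄ = F·x = [-1875/1172, -14067/1172]
step 1: P̄ = F·P·Fᵀ + Q = [7339/1172 10631/1172; 10631/1172 33915/1172]
step 1: y = z − H·x̄ = [-24499/586]
step 1: S = H·P̄·Hᵀ + R = [141247/293]
step 1: K = P̄·Hᵀ·S⁻¹ = [-26955/282494; -66819/282494]
step 1: x' = x̄ + K·y = [337485/141247, -298569/141247]
step 1: P' = (I − K·H)·P̄ = [264539/141247 -255554/141247; -255554/141247 277827/141247]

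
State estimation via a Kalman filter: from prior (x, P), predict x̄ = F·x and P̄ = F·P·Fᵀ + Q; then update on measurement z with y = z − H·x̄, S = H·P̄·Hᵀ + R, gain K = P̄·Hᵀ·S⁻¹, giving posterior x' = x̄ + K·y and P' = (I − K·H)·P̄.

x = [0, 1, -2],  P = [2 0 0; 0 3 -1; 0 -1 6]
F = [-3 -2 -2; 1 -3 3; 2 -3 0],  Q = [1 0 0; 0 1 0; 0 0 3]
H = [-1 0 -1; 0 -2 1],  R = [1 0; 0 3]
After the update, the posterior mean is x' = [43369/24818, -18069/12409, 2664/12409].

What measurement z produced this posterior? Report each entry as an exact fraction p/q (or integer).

x̄ = F·x = [2, -9, -3]
P̄ = F·P·Fᵀ + Q = [47 -24 0; -24 102 40; 0 40 38]
S = H·P̄·Hᵀ + R = [86 -6; -6 289]
K = P̄·Hᵀ·S⁻¹ = [-13295/24818 1923/12409; -2804/12409 -7100/12409; -5617/12409 -1920/12409]
x' − x̄ = [-6267/24818, 93612/12409, 39891/12409] = K·y
y = (KᵀK)⁻¹·Kᵀ·(x' − x̄) = [-3, -12]
z = y + H·x̄ = [-3, -12] + [1, 15] = [-2, 3]

z = [-2, 3]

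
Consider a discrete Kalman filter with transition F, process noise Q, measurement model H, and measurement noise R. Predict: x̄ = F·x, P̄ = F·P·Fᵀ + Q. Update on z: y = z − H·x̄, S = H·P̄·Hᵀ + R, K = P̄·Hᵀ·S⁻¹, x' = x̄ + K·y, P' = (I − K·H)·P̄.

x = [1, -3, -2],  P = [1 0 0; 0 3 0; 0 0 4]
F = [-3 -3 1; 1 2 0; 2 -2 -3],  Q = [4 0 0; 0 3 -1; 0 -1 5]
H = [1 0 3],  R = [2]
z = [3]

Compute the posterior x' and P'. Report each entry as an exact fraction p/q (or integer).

x' = [8/13, -11/13, 11/13]
P' = [22660/559 -9363/559 -7524/559; -9363/559 6028/559 3085/559; -7524/559 3085/559 2622/559]

x̄ = F·x = [4, -5, 14]
P̄ = F·P·Fᵀ + Q = [44 -21 0; -21 16 -11; 0 -11 57]
y = z − H·x̄ = [-43]
S = H·P̄·Hᵀ + R = [559]
K = P̄·Hᵀ·S⁻¹ = [44/559; -54/559; 171/559]
x' = x̄ + K·y = [8/13, -11/13, 11/13]
P' = (I − K·H)·P̄ = [22660/559 -9363/559 -7524/559; -9363/559 6028/559 3085/559; -7524/559 3085/559 2622/559]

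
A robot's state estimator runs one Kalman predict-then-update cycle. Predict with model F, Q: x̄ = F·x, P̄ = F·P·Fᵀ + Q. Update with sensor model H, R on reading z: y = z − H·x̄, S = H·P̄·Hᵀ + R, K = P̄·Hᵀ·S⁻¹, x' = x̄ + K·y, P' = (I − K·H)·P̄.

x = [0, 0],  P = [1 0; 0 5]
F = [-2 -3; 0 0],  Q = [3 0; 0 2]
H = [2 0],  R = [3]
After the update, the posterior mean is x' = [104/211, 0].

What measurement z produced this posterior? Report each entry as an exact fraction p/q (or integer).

x̄ = F·x = [0, 0]
P̄ = F·P·Fᵀ + Q = [52 0; 0 2]
S = H·P̄·Hᵀ + R = [211]
K = P̄·Hᵀ·S⁻¹ = [104/211; 0]
x' − x̄ = [104/211, 0] = K·y
y = (KᵀK)⁻¹·Kᵀ·(x' − x̄) = [1]
z = y + H·x̄ = [1] + [0] = [1]

z = [1]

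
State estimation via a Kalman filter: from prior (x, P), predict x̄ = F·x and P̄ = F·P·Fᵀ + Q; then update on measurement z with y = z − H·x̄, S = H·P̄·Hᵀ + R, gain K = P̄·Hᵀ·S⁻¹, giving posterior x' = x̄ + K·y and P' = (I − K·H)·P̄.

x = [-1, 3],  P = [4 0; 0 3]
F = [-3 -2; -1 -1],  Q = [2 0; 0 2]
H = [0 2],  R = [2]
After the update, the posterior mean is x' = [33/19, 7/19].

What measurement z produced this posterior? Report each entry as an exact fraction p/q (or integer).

x̄ = F·x = [-3, -2]
P̄ = F·P·Fᵀ + Q = [50 18; 18 9]
S = H·P̄·Hᵀ + R = [38]
K = P̄·Hᵀ·S⁻¹ = [18/19; 9/19]
x' − x̄ = [90/19, 45/19] = K·y
y = (KᵀK)⁻¹·Kᵀ·(x' − x̄) = [5]
z = y + H·x̄ = [5] + [-4] = [1]

z = [1]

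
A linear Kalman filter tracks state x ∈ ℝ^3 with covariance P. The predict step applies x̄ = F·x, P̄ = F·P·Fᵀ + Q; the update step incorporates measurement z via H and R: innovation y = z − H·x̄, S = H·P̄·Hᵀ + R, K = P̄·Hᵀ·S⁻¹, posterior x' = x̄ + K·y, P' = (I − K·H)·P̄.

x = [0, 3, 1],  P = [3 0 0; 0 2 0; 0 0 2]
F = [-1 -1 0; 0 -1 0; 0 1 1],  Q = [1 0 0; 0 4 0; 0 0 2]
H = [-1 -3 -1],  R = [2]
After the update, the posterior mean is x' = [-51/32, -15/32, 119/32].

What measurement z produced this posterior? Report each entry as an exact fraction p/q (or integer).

x̄ = F·x = [-3, -3, 4]
P̄ = F·P·Fᵀ + Q = [6 2 -2; 2 6 -2; -2 -2 6]
S = H·P̄·Hᵀ + R = [64]
K = P̄·Hᵀ·S⁻¹ = [-5/32; -9/32; 1/32]
x' − x̄ = [45/32, 81/32, -9/32] = K·y
y = (KᵀK)⁻¹·Kᵀ·(x' − x̄) = [-9]
z = y + H·x̄ = [-9] + [8] = [-1]

z = [-1]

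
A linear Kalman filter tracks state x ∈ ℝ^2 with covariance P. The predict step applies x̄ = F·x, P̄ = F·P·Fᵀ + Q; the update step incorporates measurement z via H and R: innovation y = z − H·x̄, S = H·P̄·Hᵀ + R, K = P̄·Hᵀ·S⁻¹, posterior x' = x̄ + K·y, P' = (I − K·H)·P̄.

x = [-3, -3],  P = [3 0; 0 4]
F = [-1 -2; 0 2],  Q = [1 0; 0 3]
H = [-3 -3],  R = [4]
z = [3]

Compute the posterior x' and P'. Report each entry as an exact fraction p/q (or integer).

x' = [459/67, -510/67]
P' = [1196/67 -1180/67; -1180/67 1192/67]

x̄ = F·x = [9, -6]
P̄ = F·P·Fᵀ + Q = [20 -16; -16 19]
y = z − H·x̄ = [12]
S = H·P̄·Hᵀ + R = [67]
K = P̄·Hᵀ·S⁻¹ = [-12/67; -9/67]
x' = x̄ + K·y = [459/67, -510/67]
P' = (I − K·H)·P̄ = [1196/67 -1180/67; -1180/67 1192/67]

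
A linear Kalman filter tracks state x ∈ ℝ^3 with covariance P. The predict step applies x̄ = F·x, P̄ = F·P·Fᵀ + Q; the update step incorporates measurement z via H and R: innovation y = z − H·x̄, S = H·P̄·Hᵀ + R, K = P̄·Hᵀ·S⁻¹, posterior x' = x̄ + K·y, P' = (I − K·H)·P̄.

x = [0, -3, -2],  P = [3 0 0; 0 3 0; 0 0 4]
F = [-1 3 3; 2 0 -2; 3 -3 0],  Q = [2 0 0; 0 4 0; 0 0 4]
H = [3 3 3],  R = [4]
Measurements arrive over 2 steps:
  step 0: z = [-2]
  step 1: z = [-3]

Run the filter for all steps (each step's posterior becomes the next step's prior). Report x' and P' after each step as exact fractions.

step 0: x' = [-4203/281, 1244/281, 2769/281], P' = [19090/281 -8610/281 -10476/281; -8610/281 7192/281 1458/281; -10476/281 1458/281 9098/281]
step 1: x' = [1442085/525746, -2107518/262873, 2233443/525746], P' = [21910091/525746 -12933970/262873 3695163/525746; -12933970/262873 27176044/262873 -14142822/262873; 3695163/525746 -14142822/262873 24888203/525746]

step 0: x̄ = F·x = [-15, 4, 9]
step 0: P̄ = F·P·Fᵀ + Q = [68 -30 -36; -30 32 18; -36 18 58]
step 0: y = z − H·x̄ = [4]
step 0: S = H·P̄·Hᵀ + R = [562]
step 0: K = P̄·Hᵀ·S⁻¹ = [3/281; 30/281; 60/281]
step 0: x' = x̄ + K·y = [-4203/281, 1244/281, 2769/281]
step 0: P' = (I − K·H)·P̄ = [19090/281 -8610/281 -10476/281; -8610/281 7192/281 1458/281; -10476/281 1458/281 9098/281]
step 1: x̄ = F·x = [16242/281, -13944/281, -16341/281]
step 1: P̄ = F·P·Fᵀ + Q = [307022/281 -236984/281 -332724/281; -236984/281 197684/281 237804/281; -332724/281 237804/281 392642/281]
step 1: y = z − H·x̄ = [41286/281]
step 1: S = H·P̄·Hᵀ + R = [2102984/281]
step 1: K = P̄·Hᵀ·S⁻¹ = [-394029/1051492; 74439/262873; 446583/1051492]
step 1: x' = x̄ + K·y = [1442085/525746, -2107518/262873, 2233443/525746]
step 1: P' = (I − K·H)·P̄ = [21910091/525746 -12933970/262873 3695163/525746; -12933970/262873 27176044/262873 -14142822/262873; 3695163/525746 -14142822/262873 24888203/525746]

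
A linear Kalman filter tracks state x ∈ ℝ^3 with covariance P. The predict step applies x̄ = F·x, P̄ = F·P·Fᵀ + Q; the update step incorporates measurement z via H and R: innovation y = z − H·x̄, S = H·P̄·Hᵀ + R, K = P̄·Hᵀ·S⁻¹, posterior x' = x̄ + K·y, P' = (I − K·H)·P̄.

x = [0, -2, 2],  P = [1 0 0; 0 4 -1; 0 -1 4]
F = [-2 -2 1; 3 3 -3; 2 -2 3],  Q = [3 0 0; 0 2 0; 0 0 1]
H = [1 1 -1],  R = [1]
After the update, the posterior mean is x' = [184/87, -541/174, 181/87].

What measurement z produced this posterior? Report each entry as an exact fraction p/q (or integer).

x̄ = F·x = [6, -12, 10]
P̄ = F·P·Fᵀ + Q = [31 -51 32; -51 101 -69; 32 -69 69]
S = H·P̄·Hᵀ + R = [174]
K = P̄·Hᵀ·S⁻¹ = [-26/87; 119/174; -53/87]
x' − x̄ = [-338/87, 1547/174, -689/87] = K·y
y = (KᵀK)⁻¹·Kᵀ·(x' − x̄) = [13]
z = y + H·x̄ = [13] + [-16] = [-3]

z = [-3]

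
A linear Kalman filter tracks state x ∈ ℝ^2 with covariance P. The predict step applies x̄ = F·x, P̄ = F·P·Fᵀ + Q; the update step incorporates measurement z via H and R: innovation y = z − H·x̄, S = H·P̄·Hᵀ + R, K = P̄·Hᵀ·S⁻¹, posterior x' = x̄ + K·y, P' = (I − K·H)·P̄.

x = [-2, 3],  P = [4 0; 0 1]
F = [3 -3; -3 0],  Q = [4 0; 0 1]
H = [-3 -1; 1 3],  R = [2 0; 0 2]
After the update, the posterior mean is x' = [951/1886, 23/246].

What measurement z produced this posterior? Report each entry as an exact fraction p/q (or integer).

z = [-2, 1]

x̄ = F·x = [-15, 6]
P̄ = F·P·Fᵀ + Q = [49 -36; -36 37]
S = H·P̄·Hᵀ + R = [264 102; 102 168]
K = P̄·Hᵀ·S⁻¹ = [-2105/5658 -709/5658; 31/246 91/246]
x' − x̄ = [29241/1886, -1453/246] = K·y
y = (KᵀK)⁻¹·Kᵀ·(x' − x̄) = [-41, -2]
z = y + H·x̄ = [-41, -2] + [39, 3] = [-2, 1]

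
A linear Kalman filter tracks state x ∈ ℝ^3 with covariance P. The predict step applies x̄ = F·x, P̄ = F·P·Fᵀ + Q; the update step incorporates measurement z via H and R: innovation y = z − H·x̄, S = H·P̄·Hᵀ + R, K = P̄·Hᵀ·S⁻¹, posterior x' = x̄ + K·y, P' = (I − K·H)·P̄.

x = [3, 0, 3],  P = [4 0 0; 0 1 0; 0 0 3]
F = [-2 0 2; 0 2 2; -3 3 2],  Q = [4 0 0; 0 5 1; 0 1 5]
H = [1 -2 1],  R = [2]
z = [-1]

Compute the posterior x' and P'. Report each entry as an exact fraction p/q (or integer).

x' = [77/16, 307/64, 57/16]
P' = [135/8 505/32 123/8; 505/32 2567/128 773/32; 123/8 773/32 271/8]

x̄ = F·x = [0, 6, -3]
P̄ = F·P·Fᵀ + Q = [32 12 36; 12 21 19; 36 19 62]
y = z − H·x̄ = [14]
S = H·P̄·Hᵀ + R = [128]
K = P̄·Hᵀ·S⁻¹ = [11/32; -11/128; 15/32]
x' = x̄ + K·y = [77/16, 307/64, 57/16]
P' = (I − K·H)·P̄ = [135/8 505/32 123/8; 505/32 2567/128 773/32; 123/8 773/32 271/8]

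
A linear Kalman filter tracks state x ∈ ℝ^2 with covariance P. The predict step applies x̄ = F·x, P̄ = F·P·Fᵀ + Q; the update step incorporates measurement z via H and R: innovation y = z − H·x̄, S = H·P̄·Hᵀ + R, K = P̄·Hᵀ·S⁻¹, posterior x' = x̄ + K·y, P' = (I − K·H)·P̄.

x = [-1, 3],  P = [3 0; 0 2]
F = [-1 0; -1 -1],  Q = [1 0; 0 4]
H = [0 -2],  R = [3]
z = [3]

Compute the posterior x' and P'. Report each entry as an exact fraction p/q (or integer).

x' = [15/13, -20/13]
P' = [40/13 3/13; 3/13 9/13]

x̄ = F·x = [1, -2]
P̄ = F·P·Fᵀ + Q = [4 3; 3 9]
y = z − H·x̄ = [-1]
S = H·P̄·Hᵀ + R = [39]
K = P̄·Hᵀ·S⁻¹ = [-2/13; -6/13]
x' = x̄ + K·y = [15/13, -20/13]
P' = (I − K·H)·P̄ = [40/13 3/13; 3/13 9/13]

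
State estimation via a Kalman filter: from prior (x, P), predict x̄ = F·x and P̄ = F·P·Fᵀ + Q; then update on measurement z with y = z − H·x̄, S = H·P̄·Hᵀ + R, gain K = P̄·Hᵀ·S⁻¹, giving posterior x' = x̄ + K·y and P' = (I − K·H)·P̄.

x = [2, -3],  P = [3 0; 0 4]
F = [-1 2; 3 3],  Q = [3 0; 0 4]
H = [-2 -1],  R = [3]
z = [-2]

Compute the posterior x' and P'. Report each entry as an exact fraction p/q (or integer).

x̄ = F·x = [-8, -3]
P̄ = F·P·Fᵀ + Q = [22 15; 15 67]
y = z − H·x̄ = [-21]
S = H·P̄·Hᵀ + R = [218]
K = P̄·Hᵀ·S⁻¹ = [-59/218; -97/218]
x' = x̄ + K·y = [-505/218, 1383/218]
P' = (I − K·H)·P̄ = [1315/218 -2453/218; -2453/218 5197/218]

x' = [-505/218, 1383/218]
P' = [1315/218 -2453/218; -2453/218 5197/218]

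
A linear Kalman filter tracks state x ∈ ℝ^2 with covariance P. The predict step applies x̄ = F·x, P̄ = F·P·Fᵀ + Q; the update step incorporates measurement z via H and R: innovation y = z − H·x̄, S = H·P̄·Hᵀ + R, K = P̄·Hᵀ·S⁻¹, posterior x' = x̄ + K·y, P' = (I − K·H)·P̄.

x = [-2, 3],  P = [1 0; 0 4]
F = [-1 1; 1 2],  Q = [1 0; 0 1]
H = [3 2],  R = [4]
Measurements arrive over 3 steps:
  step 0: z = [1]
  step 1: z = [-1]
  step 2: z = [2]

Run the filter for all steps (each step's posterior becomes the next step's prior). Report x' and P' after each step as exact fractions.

step 0: x' = [183/107, -199/107], P' = [130/107 -163/107; -163/107 603/214]
step 1: x' = [-29557/38009, 19455/38009], P' = [27800/38009 -26238/38009; -26238/38009 53317/38009]
step 2: x' = [1500112/1826909, -333535/1826909], P' = [1334552/1826909 -1276878/1826909; -1276878/1826909 2578783/1826909]

step 0: x̄ = F·x = [5, 4]
step 0: P̄ = F·P·Fᵀ + Q = [6 7; 7 18]
step 0: y = z − H·x̄ = [-22]
step 0: S = H·P̄·Hᵀ + R = [214]
step 0: K = P̄·Hᵀ·S⁻¹ = [16/107; 57/214]
step 0: x' = x̄ + K·y = [183/107, -199/107]
step 0: P' = (I − K·H)·P̄ = [130/107 -163/107; -163/107 603/214]
step 1: x̄ = F·x = [-382/107, -215/107]
step 1: P̄ = F·P·Fᵀ + Q = [1729/214 636/107; 636/107 791/107]
step 1: y = z − H·x̄ = [1469/107]
step 1: S = H·P̄·Hᵀ + R = [38009/214]
step 1: K = P̄·Hᵀ·S⁻¹ = [7731/38009; 6980/38009]
step 1: x' = x̄ + K·y = [-29557/38009, 19455/38009]
step 1: P' = (I − K·H)·P̄ = [27800/38009 -26238/38009; -26238/38009 53317/38009]
step 2: x̄ = F·x = [49012/38009, 47/191]
step 2: P̄ = F·P·Fᵀ + Q = [171602/38009 528/191; 528/191 875/191]
step 2: y = z − H·x̄ = [-89724/38009]
step 2: S = H·P̄·Hᵀ + R = [3653818/38009]
step 2: K = P̄·Hᵀ·S⁻¹ = [362475/1826909; 331733/1826909]
step 2: x' = x̄ + K·y = [1500112/1826909, -333535/1826909]
step 2: P' = (I − K·H)·P̄ = [1334552/1826909 -1276878/1826909; -1276878/1826909 2578783/1826909]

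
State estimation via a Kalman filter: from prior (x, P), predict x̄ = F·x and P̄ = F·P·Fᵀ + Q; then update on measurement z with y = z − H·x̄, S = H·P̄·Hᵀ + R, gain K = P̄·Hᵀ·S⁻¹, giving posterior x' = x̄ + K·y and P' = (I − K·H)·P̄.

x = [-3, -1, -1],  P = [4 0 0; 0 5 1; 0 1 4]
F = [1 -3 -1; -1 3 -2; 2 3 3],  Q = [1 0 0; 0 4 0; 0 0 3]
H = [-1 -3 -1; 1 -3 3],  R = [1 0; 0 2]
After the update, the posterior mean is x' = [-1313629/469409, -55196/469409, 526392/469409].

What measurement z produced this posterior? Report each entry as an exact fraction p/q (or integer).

z = [2, 1]

x̄ = F·x = [1, 2, -12]
P̄ = F·P·Fᵀ + Q = [60 -38 -61; -38 57 16; -61 16 118]
S = H·P̄·Hᵀ + R = [438 247; 247 1211]
K = P̄·Hᵀ·S⁻¹ = [141488/469409 -32347/469409; -140672/469409 -33715/469409; -187670/469409 133245/469409]
x' − x̄ = [-1783038/469409, -994014/469409, 6159300/469409] = K·y
y = (KᵀK)⁻¹·Kᵀ·(x' − x̄) = [-3, 42]
z = y + H·x̄ = [-3, 42] + [5, -41] = [2, 1]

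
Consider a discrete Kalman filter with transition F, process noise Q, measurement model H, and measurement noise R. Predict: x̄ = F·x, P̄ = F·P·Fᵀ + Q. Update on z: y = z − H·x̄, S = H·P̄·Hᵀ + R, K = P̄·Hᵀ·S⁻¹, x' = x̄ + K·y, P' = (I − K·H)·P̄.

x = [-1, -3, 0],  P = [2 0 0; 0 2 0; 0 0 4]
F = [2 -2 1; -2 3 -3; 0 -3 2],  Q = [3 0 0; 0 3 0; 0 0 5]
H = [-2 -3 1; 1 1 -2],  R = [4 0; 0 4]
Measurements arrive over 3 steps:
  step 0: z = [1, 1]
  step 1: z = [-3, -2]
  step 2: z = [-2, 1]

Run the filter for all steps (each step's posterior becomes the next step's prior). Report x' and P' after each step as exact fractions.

step 0: x̄ = F·x = [4, -7, 9]
step 0: P̄ = F·P·Fᵀ + Q = [23 -32 20; -32 65 -42; 20 -42 39]
step 0: y = z − H·x̄ = [-21, 22]
step 0: S = H·P̄·Hᵀ + R = [508 -353; -353 272]
step 0: K = P̄·Hᵀ·S⁻¹ = [1743/13567 -182/13567; -5755/13567 -1633/13567; -1300/13567 -6675/13567]
step 0: x' = x̄ + K·y = [13661/13567, -10040/13567, 2553/13567]
step 0: P' = (I − K·H)·P̄ = [181113/13567 -111311/13567 35265/13567; -111311/13567 77301/13567 -13739/13567; 35265/13567 -13739/13567 24113/13567]
step 1: x̄ = F·x = [49955/13567, -65101/13567, 35226/13567]
step 1: P̄ = F·P·Fᵀ + Q = [2184974/13567 -2779478/13567 1417131/13567; -2779478/13567 3684093/13567 -1855398/13567; 1417131/13567 -1855398/13567 1024864/13567]
step 1: y = z − H·x̄ = [-171320/13567, 58464/13567]
step 1: S = H·P̄·Hᵀ + R = [15085993/13567 -9476696/13567; -9476696/13567 6216903/13567]
step 1: K = P̄·Hᵀ·S⁻¹ = [72859545/293387489 -50747018/293387489; -143542321/293387489 -997779/293387489; -16387996/293387489 -142394157/293387489]
step 1: x' = x̄ + K·y = [-58450571/293387489, 400495125/293387489, 355091558/293387489]
step 1: P' = (I − K·H)·P̄ = [5502379399/293387489 -3377405297/293387489 1163981087/293387489; -3377405297/293387489 2256909115/293387489 -558252533/293387489; 1163981087/293387489 -558252533/293387489 587652591/293387489]
step 2: x̄ = F·x = [-562799834/293387489, 253111843/293387489, -491302259/293387489]
step 2: P̄ = F·P·Fᵀ + Q = [66413145970/293387489 -85424104522/293387489 43544883733/293387489; -85424104522/293387489 113035917619/293387489 -57132241706/293387489; 43544883733/293387489 -57132241706/293387489 30828760240/293387489]
step 2: y = z − H·x̄ = [-461736858/293387489, -379529038/293387489]
step 2: S = H·P̄·Hᵀ + R = [458502813687/293387489 -288672315944/293387489; -288672315944/293387489 187438877353/293387489]
step 2: K = P̄·Hᵀ·S⁻¹ = [458264616523/1778907939875 -301192135646/1778907939875; -4401769672799/8894539699375 -46653576477/8894539699375; -477878663204/8894539699375 -4306571349667/8894539699375]
step 2: x' = x̄ + K·y = [-3744043754824/1778907939875, 14661426211337/8894539699375, -8571546052523/8894539699375]
step 2: P' = (I − K·H)·P̄ = [6585246863057/355781587975 -20248010267091/1778907939875 6941496295389/1778907939875; -20248010267091/1778907939875 67824185138933/8894539699375 -16614625945307/8894539699375; 6941496295389/1778907939875 -16614625945307/8894539699375 17659570465153/8894539699375]

step 0: x' = [13661/13567, -10040/13567, 2553/13567], P' = [181113/13567 -111311/13567 35265/13567; -111311/13567 77301/13567 -13739/13567; 35265/13567 -13739/13567 24113/13567]
step 1: x' = [-58450571/293387489, 400495125/293387489, 355091558/293387489], P' = [5502379399/293387489 -3377405297/293387489 1163981087/293387489; -3377405297/293387489 2256909115/293387489 -558252533/293387489; 1163981087/293387489 -558252533/293387489 587652591/293387489]
step 2: x' = [-3744043754824/1778907939875, 14661426211337/8894539699375, -8571546052523/8894539699375], P' = [6585246863057/355781587975 -20248010267091/1778907939875 6941496295389/1778907939875; -20248010267091/1778907939875 67824185138933/8894539699375 -16614625945307/8894539699375; 6941496295389/1778907939875 -16614625945307/8894539699375 17659570465153/8894539699375]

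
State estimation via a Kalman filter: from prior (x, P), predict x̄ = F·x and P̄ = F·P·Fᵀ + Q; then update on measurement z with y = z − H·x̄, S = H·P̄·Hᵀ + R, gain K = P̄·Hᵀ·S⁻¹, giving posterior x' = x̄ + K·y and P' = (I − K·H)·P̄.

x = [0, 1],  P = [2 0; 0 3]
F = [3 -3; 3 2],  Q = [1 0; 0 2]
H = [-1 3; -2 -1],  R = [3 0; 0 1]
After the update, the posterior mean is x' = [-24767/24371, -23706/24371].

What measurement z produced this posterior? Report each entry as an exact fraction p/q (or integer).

x̄ = F·x = [-3, 2]
P̄ = F·P·Fᵀ + Q = [46 0; 0 32]
S = H·P̄·Hᵀ + R = [337 -4; -4 217]
K = P̄·Hᵀ·S⁻¹ = [-3450/24371 -10396/24371; 20704/73113 -10400/73113]
x' − x̄ = [48346/24371, -72448/24371] = K·y
y = (KᵀK)⁻¹·Kᵀ·(x' − x̄) = [-11, -1]
z = y + H·x̄ = [-11, -1] + [9, 4] = [-2, 3]

z = [-2, 3]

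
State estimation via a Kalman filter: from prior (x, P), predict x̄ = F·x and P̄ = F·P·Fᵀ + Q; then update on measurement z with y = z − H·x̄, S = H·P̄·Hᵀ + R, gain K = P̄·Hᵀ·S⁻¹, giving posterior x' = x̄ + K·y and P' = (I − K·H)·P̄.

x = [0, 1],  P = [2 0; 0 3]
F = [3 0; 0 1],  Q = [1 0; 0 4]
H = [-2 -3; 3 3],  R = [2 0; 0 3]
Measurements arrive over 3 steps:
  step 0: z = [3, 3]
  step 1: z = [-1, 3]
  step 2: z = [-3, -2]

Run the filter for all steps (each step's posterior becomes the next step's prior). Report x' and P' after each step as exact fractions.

step 0: x' = [361/116, -76/29], P' = [2033/696 -133/58; -133/58 56/29]
step 1: x' = [87572/31455, -16849/10485], P' = [102803/31455 -26836/10485; -26836/10485 7457/3495]
step 2: x' = [-15459782/6255789, 4741589/2085263], P' = [6901606/2085263 -5404880/2085263; -5404880/2085263 4502214/2085263]

step 0: x̄ = F·x = [0, 1]
step 0: P̄ = F·P·Fᵀ + Q = [19 0; 0 7]
step 0: y = z − H·x̄ = [6, 0]
step 0: S = H·P̄·Hᵀ + R = [141 -177; -177 237]
step 0: K = P̄·Hᵀ·S⁻¹ = [361/696 437/696; -35/58 -21/58]
step 0: x' = x̄ + K·y = [361/116, -76/29]
step 0: P' = (I − K·H)·P̄ = [2033/696 -133/58; -133/58 56/29]
step 1: x̄ = F·x = [1083/116, -76/29]
step 1: P̄ = F·P·Fᵀ + Q = [6331/232 -399/58; -399/58 172/29]
step 1: y = z − H·x̄ = [569/58, -1989/116]
step 1: S = H·P̄·Hᵀ + R = [4755/58 -13215/116; -13215/116 41331/232]
step 1: K = P̄·Hᵀ·S⁻¹ = [17959/31455 4459/6291; -13441/20970 -893/2097]
step 1: x' = x̄ + K·y = [87572/31455, -16849/10485]
step 1: P' = (I − K·H)·P̄ = [102803/31455 -26836/10485; -26836/10485 7457/3495]
step 2: x̄ = F·x = [87572/10485, -16849/10485]
step 2: P̄ = F·P·Fᵀ + Q = [106298/3495 -26836/3495; -26836/3495 21437/3495]
step 2: y = z − H·x̄ = [93142/10485, -77713/3495]
step 2: S = H·P̄·Hᵀ + R = [303083/3495 -142727/1165; -142727/1165 225684/1165]
step 2: K = P̄·Hᵀ·S⁻¹ = [1205714/2085263 1496726/2085263; -1348441/2085263 -902666/2085263]
step 2: x' = x̄ + K·y = [-15459782/6255789, 4741589/2085263]
step 2: P' = (I − K·H)·P̄ = [6901606/2085263 -5404880/2085263; -5404880/2085263 4502214/2085263]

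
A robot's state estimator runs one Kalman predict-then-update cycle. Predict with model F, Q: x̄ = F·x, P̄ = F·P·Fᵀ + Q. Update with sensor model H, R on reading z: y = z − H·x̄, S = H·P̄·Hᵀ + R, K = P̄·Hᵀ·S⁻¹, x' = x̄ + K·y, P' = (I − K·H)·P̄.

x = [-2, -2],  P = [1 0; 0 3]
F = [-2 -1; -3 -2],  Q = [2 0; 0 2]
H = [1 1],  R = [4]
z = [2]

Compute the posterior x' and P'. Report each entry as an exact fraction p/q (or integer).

x̄ = F·x = [6, 10]
P̄ = F·P·Fᵀ + Q = [9 12; 12 23]
y = z − H·x̄ = [-14]
S = H·P̄·Hᵀ + R = [60]
K = P̄·Hᵀ·S⁻¹ = [7/20; 7/12]
x' = x̄ + K·y = [11/10, 11/6]
P' = (I − K·H)·P̄ = [33/20 -1/4; -1/4 31/12]

x' = [11/10, 11/6]
P' = [33/20 -1/4; -1/4 31/12]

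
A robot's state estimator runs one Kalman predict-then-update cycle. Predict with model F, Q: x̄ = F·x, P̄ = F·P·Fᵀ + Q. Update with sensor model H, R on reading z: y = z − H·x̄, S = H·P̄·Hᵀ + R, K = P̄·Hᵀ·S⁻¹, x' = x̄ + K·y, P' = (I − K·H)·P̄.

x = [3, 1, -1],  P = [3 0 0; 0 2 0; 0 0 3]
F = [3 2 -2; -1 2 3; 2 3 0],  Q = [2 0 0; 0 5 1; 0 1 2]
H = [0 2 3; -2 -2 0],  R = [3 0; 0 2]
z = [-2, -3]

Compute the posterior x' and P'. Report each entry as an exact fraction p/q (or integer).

x̄ = F·x = [13, -4, 9]
P̄ = F·P·Fᵀ + Q = [49 -19 30; -19 43 7; 30 7 32]
y = z − H·x̄ = [-21, 15]
S = H·P̄·Hᵀ + R = [547 -318; -318 218]
K = P̄·Hᵀ·S⁻¹ = [-3872/9061 -8142/9061; 4031/9061 3885/9061; 224/9061 -2749/9061]
x' = x̄ + K·y = [76975/9061, -62620/9061, 35610/9061]
P' = (I − K·H)·P̄ = [156813/9061 -148671/9061 95242/9061; -148671/9061 144786/9061 -92493/9061; 95242/9061 -92493/9061 61886/9061]

x' = [76975/9061, -62620/9061, 35610/9061]
P' = [156813/9061 -148671/9061 95242/9061; -148671/9061 144786/9061 -92493/9061; 95242/9061 -92493/9061 61886/9061]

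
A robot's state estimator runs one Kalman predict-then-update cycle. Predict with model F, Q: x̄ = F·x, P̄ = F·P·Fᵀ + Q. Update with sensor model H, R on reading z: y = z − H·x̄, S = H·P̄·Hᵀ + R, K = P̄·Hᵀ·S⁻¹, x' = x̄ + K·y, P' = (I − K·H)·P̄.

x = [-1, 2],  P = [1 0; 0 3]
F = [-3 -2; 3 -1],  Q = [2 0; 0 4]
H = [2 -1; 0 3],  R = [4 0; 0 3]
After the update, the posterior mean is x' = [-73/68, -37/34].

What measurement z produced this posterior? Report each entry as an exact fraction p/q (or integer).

x̄ = F·x = [-1, -5]
P̄ = F·P·Fᵀ + Q = [23 -3; -3 16]
S = H·P̄·Hᵀ + R = [124 -66; -66 147]
K = P̄·Hᵀ·S⁻¹ = [2203/4624 353/2312; -11/2312 375/1156]
x' − x̄ = [-5/68, 133/34] = K·y
y = (KᵀK)⁻¹·Kᵀ·(x' − x̄) = [-4, 12]
z = y + H·x̄ = [-4, 12] + [3, -15] = [-1, -3]

z = [-1, -3]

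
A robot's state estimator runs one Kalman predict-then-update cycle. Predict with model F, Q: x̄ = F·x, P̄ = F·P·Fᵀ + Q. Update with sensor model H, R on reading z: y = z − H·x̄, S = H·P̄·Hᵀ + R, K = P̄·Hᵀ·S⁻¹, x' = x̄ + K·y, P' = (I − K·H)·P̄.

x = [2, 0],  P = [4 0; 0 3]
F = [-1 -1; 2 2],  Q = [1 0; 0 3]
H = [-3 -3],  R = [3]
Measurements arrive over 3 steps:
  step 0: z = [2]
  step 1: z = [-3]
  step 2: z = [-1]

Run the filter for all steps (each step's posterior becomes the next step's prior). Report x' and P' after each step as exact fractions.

step 0: x' = [-10/17, 0], P' = [82/17 -5; -5 11/2]
step 1: x' = [389/475, 32/475], P' = [582/475 -559/475; -559/475 683/475]
step 2: x' = [-801/827, 2219/1654], P' = [998/827 -957/827; -957/827 9375/6616]

step 0: x̄ = F·x = [-2, 4]
step 0: P̄ = F·P·Fᵀ + Q = [8 -14; -14 31]
step 0: y = z − H·x̄ = [8]
step 0: S = H·P̄·Hᵀ + R = [102]
step 0: K = P̄·Hᵀ·S⁻¹ = [3/17; -1/2]
step 0: x' = x̄ + K·y = [-10/17, 0]
step 0: P' = (I − K·H)·P̄ = [82/17 -5; -5 11/2]
step 1: x̄ = F·x = [10/17, -20/17]
step 1: P̄ = F·P·Fᵀ + Q = [45/34 -11/17; -11/17 73/17]
step 1: y = z − H·x̄ = [-81/17]
step 1: S = H·P̄·Hᵀ + R = [1425/34]
step 1: K = P̄·Hᵀ·S⁻¹ = [-23/475; -124/475]
step 1: x' = x̄ + K·y = [389/475, 32/475]
step 1: P' = (I − K·H)·P̄ = [582/475 -559/475; -559/475 683/475]
step 2: x̄ = F·x = [-421/475, 842/475]
step 2: P̄ = F·P·Fᵀ + Q = [622/475 -294/475; -294/475 2013/475]
step 2: y = z − H·x̄ = [788/475]
step 2: S = H·P̄·Hᵀ + R = [19848/475]
step 2: K = P̄·Hᵀ·S⁻¹ = [-41/827; -1719/6616]
step 2: x' = x̄ + K·y = [-801/827, 2219/1654]
step 2: P' = (I − K·H)·P̄ = [998/827 -957/827; -957/827 9375/6616]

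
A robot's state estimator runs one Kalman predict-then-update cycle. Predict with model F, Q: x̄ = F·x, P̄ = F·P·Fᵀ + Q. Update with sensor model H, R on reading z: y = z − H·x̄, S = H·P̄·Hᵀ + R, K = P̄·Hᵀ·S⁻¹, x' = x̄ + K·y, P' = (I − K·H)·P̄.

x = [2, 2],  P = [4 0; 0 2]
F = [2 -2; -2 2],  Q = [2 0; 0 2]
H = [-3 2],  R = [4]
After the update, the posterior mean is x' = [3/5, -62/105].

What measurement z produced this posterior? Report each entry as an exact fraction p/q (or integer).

z = [-3]

x̄ = F·x = [0, 0]
P̄ = F·P·Fᵀ + Q = [26 -24; -24 26]
S = H·P̄·Hᵀ + R = [630]
K = P̄·Hᵀ·S⁻¹ = [-1/5; 62/315]
x' − x̄ = [3/5, -62/105] = K·y
y = (KᵀK)⁻¹·Kᵀ·(x' − x̄) = [-3]
z = y + H·x̄ = [-3] + [0] = [-3]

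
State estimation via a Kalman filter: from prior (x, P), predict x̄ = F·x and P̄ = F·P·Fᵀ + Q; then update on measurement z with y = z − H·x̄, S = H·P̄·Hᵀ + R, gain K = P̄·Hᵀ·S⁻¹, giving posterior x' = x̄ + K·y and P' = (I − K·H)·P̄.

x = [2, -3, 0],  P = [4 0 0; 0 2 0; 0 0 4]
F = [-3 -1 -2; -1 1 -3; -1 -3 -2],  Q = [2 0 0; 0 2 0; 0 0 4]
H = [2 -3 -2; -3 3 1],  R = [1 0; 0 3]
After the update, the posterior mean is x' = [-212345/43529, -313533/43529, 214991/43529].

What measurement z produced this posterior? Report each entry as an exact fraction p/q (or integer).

x̄ = F·x = [-3, -5, 7]
P̄ = F·P·Fᵀ + Q = [56 34 34; 34 44 22; 34 22 42]
S = H·P̄·Hᵀ + R = [373 -232; -232 261]
K = P̄·Hᵀ·S⁻¹ = [-778/1501 -25392/43529; -556/1501 -5660/43529; -690/1501 -16786/43529]
x' − x̄ = [-81758/43529, -95888/43529, -89712/43529] = K·y
y = (KᵀK)⁻¹·Kᵀ·(x' − x̄) = [7, -3]
z = y + H·x̄ = [7, -3] + [-5, 1] = [2, -2]

z = [2, -2]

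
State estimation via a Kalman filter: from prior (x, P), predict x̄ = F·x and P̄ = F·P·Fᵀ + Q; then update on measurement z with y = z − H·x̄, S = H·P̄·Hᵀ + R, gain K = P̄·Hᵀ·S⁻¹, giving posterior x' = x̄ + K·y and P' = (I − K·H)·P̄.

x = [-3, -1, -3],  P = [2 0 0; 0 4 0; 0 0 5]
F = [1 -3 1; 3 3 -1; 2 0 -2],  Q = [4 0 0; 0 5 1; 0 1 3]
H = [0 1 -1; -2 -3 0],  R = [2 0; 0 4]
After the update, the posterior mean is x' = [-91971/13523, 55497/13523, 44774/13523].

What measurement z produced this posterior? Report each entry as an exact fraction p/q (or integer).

z = [1, 1]

x̄ = F·x = [-3, -9, 0]
P̄ = F·P·Fᵀ + Q = [47 -35 -6; -35 64 23; -6 23 31]
S = H·P̄·Hᵀ + R = [51 -65; -65 348]
K = P̄·Hᵀ·S⁻¹ = [-9377/13523 -1324/13523; 6338/13523 -3557/13523; -6489/13523 -3427/13523]
x' − x̄ = [-51402/13523, 177204/13523, 44774/13523] = K·y
y = (KᵀK)⁻¹·Kᵀ·(x' − x̄) = [10, -32]
z = y + H·x̄ = [10, -32] + [-9, 33] = [1, 1]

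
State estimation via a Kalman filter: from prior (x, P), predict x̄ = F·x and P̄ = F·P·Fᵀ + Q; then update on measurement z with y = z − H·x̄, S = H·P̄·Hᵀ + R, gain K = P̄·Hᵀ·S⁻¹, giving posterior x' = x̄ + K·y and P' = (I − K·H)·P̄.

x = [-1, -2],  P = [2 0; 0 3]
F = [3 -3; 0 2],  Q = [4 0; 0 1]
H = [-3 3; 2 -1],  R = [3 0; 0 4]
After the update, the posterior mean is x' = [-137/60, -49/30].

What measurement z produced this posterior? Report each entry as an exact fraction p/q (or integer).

z = [2, -3]

x̄ = F·x = [3, -4]
P̄ = F·P·Fᵀ + Q = [49 -18; -18 13]
S = H·P̄·Hᵀ + R = [885 -495; -495 285]
K = P̄·Hᵀ·S⁻¹ = [3/160 211/480; 5/16 89/240]
x' − x̄ = [-317/60, 71/30] = K·y
y = (KᵀK)⁻¹·Kᵀ·(x' − x̄) = [23, -13]
z = y + H·x̄ = [23, -13] + [-21, 10] = [2, -3]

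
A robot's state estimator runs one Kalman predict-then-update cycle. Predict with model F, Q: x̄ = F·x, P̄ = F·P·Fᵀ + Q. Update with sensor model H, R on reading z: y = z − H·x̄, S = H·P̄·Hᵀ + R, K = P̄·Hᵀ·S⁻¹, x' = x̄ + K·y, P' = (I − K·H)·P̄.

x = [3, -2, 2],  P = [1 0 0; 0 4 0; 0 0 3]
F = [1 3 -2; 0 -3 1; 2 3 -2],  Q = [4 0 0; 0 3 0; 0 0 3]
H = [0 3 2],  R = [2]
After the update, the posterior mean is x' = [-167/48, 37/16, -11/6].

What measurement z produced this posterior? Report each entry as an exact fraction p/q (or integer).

x̄ = F·x = [-7, 8, -4]
P̄ = F·P·Fᵀ + Q = [53 -42 50; -42 42 -42; 50 -42 55]
S = H·P̄·Hᵀ + R = [96]
K = P̄·Hᵀ·S⁻¹ = [-13/48; 7/16; -1/6]
x' − x̄ = [169/48, -91/16, 13/6] = K·y
y = (KᵀK)⁻¹·Kᵀ·(x' − x̄) = [-13]
z = y + H·x̄ = [-13] + [16] = [3]

z = [3]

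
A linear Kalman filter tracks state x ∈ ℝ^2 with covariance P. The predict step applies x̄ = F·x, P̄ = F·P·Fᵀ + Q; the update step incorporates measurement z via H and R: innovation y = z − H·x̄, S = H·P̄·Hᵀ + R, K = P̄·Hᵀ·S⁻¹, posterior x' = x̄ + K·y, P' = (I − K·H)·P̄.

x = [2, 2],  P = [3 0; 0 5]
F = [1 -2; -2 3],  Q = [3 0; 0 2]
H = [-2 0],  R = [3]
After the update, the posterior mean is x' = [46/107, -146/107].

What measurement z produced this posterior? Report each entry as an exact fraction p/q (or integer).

x̄ = F·x = [-2, 2]
P̄ = F·P·Fᵀ + Q = [26 -36; -36 59]
S = H·P̄·Hᵀ + R = [107]
K = P̄·Hᵀ·S⁻¹ = [-52/107; 72/107]
x' − x̄ = [260/107, -360/107] = K·y
y = (KᵀK)⁻¹·Kᵀ·(x' − x̄) = [-5]
z = y + H·x̄ = [-5] + [4] = [-1]

z = [-1]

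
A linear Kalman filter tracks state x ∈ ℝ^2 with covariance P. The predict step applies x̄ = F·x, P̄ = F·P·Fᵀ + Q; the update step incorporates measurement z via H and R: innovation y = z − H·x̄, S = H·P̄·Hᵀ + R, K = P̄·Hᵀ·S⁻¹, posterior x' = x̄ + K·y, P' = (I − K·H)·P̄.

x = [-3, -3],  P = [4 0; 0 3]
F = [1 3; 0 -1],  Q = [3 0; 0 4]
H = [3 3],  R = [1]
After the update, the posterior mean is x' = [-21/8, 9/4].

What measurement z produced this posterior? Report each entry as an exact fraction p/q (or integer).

x̄ = F·x = [-12, 3]
P̄ = F·P·Fᵀ + Q = [34 -9; -9 7]
S = H·P̄·Hᵀ + R = [208]
K = P̄·Hᵀ·S⁻¹ = [75/208; -3/104]
x' − x̄ = [75/8, -3/4] = K·y
y = (KᵀK)⁻¹·Kᵀ·(x' − x̄) = [26]
z = y + H·x̄ = [26] + [-27] = [-1]

z = [-1]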